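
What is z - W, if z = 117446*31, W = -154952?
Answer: 3795778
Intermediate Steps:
z = 3640826
z - W = 3640826 - 1*(-154952) = 3640826 + 154952 = 3795778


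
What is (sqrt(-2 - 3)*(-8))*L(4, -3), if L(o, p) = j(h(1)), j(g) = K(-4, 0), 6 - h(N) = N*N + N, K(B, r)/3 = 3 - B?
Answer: -168*I*sqrt(5) ≈ -375.66*I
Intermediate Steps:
K(B, r) = 9 - 3*B (K(B, r) = 3*(3 - B) = 9 - 3*B)
h(N) = 6 - N - N**2 (h(N) = 6 - (N*N + N) = 6 - (N**2 + N) = 6 - (N + N**2) = 6 + (-N - N**2) = 6 - N - N**2)
j(g) = 21 (j(g) = 9 - 3*(-4) = 9 + 12 = 21)
L(o, p) = 21
(sqrt(-2 - 3)*(-8))*L(4, -3) = (sqrt(-2 - 3)*(-8))*21 = (sqrt(-5)*(-8))*21 = ((I*sqrt(5))*(-8))*21 = -8*I*sqrt(5)*21 = -168*I*sqrt(5)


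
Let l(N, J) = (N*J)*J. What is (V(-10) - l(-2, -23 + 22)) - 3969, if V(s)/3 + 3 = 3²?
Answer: -3949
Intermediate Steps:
V(s) = 18 (V(s) = -9 + 3*3² = -9 + 3*9 = -9 + 27 = 18)
l(N, J) = N*J² (l(N, J) = (J*N)*J = N*J²)
(V(-10) - l(-2, -23 + 22)) - 3969 = (18 - (-2)*(-23 + 22)²) - 3969 = (18 - (-2)*(-1)²) - 3969 = (18 - (-2)) - 3969 = (18 - 1*(-2)) - 3969 = (18 + 2) - 3969 = 20 - 3969 = -3949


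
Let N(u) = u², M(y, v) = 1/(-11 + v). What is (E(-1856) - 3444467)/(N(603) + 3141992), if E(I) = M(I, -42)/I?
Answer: -338825329855/344838959168 ≈ -0.98256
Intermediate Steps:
E(I) = -1/(53*I) (E(I) = 1/((-11 - 42)*I) = 1/((-53)*I) = -1/(53*I))
(E(-1856) - 3444467)/(N(603) + 3141992) = (-1/53/(-1856) - 3444467)/(603² + 3141992) = (-1/53*(-1/1856) - 3444467)/(363609 + 3141992) = (1/98368 - 3444467)/3505601 = -338825329855/98368*1/3505601 = -338825329855/344838959168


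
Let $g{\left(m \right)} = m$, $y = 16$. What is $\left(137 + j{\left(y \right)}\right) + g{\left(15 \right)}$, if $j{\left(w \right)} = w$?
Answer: $168$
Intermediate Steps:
$\left(137 + j{\left(y \right)}\right) + g{\left(15 \right)} = \left(137 + 16\right) + 15 = 153 + 15 = 168$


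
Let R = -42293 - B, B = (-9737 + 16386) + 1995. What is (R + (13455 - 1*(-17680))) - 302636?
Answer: -322438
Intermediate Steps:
B = 8644 (B = 6649 + 1995 = 8644)
R = -50937 (R = -42293 - 1*8644 = -42293 - 8644 = -50937)
(R + (13455 - 1*(-17680))) - 302636 = (-50937 + (13455 - 1*(-17680))) - 302636 = (-50937 + (13455 + 17680)) - 302636 = (-50937 + 31135) - 302636 = -19802 - 302636 = -322438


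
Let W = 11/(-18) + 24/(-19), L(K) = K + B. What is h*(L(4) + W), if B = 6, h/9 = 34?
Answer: 47243/19 ≈ 2486.5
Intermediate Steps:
h = 306 (h = 9*34 = 306)
L(K) = 6 + K (L(K) = K + 6 = 6 + K)
W = -641/342 (W = 11*(-1/18) + 24*(-1/19) = -11/18 - 24/19 = -641/342 ≈ -1.8743)
h*(L(4) + W) = 306*((6 + 4) - 641/342) = 306*(10 - 641/342) = 306*(2779/342) = 47243/19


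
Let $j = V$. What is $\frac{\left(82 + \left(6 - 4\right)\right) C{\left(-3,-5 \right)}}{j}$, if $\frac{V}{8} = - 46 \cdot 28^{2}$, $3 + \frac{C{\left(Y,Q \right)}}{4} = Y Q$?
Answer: $- \frac{9}{644} \approx -0.013975$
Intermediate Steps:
$C{\left(Y,Q \right)} = -12 + 4 Q Y$ ($C{\left(Y,Q \right)} = -12 + 4 Y Q = -12 + 4 Q Y$)
$V = -288512$ ($V = 8 \left(- 46 \cdot 28^{2}\right) = 8 \left(\left(-46\right) 784\right) = 8 \left(-36064\right) = -288512$)
$j = -288512$
$\frac{\left(82 + \left(6 - 4\right)\right) C{\left(-3,-5 \right)}}{j} = \frac{\left(82 + \left(6 - 4\right)\right) \left(-12 + 4 \left(-5\right) \left(-3\right)\right)}{-288512} = \left(82 + \left(6 - 4\right)\right) \left(-12 + 60\right) \left(- \frac{1}{288512}\right) = \left(82 + 2\right) 48 \left(- \frac{1}{288512}\right) = 84 \cdot 48 \left(- \frac{1}{288512}\right) = 4032 \left(- \frac{1}{288512}\right) = - \frac{9}{644}$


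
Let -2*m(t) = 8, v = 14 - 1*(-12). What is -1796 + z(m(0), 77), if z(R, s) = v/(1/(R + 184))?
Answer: 2884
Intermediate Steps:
v = 26 (v = 14 + 12 = 26)
m(t) = -4 (m(t) = -½*8 = -4)
z(R, s) = 4784 + 26*R (z(R, s) = 26/(1/(R + 184)) = 26/(1/(184 + R)) = 26*(184 + R) = 4784 + 26*R)
-1796 + z(m(0), 77) = -1796 + (4784 + 26*(-4)) = -1796 + (4784 - 104) = -1796 + 4680 = 2884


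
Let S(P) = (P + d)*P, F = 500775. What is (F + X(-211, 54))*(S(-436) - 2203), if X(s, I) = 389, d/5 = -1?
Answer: 95257744972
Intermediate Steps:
d = -5 (d = 5*(-1) = -5)
S(P) = P*(-5 + P) (S(P) = (P - 5)*P = (-5 + P)*P = P*(-5 + P))
(F + X(-211, 54))*(S(-436) - 2203) = (500775 + 389)*(-436*(-5 - 436) - 2203) = 501164*(-436*(-441) - 2203) = 501164*(192276 - 2203) = 501164*190073 = 95257744972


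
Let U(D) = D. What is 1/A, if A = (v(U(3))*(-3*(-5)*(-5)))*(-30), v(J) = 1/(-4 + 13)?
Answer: 1/250 ≈ 0.0040000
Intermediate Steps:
v(J) = ⅑ (v(J) = 1/9 = ⅑)
A = 250 (A = ((-3*(-5)*(-5))/9)*(-30) = ((15*(-5))/9)*(-30) = ((⅑)*(-75))*(-30) = -25/3*(-30) = 250)
1/A = 1/250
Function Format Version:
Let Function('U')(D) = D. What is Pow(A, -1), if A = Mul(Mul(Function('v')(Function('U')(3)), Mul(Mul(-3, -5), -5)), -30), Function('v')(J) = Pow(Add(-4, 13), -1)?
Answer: Rational(1, 250) ≈ 0.0040000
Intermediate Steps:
Function('v')(J) = Rational(1, 9) (Function('v')(J) = Pow(9, -1) = Rational(1, 9))
A = 250 (A = Mul(Mul(Rational(1, 9), Mul(Mul(-3, -5), -5)), -30) = Mul(Mul(Rational(1, 9), Mul(15, -5)), -30) = Mul(Mul(Rational(1, 9), -75), -30) = Mul(Rational(-25, 3), -30) = 250)
Pow(A, -1) = Pow(250, -1) = Rational(1, 250)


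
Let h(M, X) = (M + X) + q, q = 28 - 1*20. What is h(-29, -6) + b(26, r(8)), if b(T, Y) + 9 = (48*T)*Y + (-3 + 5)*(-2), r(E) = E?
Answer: 9944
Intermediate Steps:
q = 8 (q = 28 - 20 = 8)
b(T, Y) = -13 + 48*T*Y (b(T, Y) = -9 + ((48*T)*Y + (-3 + 5)*(-2)) = -9 + (48*T*Y + 2*(-2)) = -9 + (48*T*Y - 4) = -9 + (-4 + 48*T*Y) = -13 + 48*T*Y)
h(M, X) = 8 + M + X (h(M, X) = (M + X) + 8 = 8 + M + X)
h(-29, -6) + b(26, r(8)) = (8 - 29 - 6) + (-13 + 48*26*8) = -27 + (-13 + 9984) = -27 + 9971 = 9944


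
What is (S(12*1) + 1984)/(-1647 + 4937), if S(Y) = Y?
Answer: 998/1645 ≈ 0.60669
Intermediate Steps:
(S(12*1) + 1984)/(-1647 + 4937) = (12*1 + 1984)/(-1647 + 4937) = (12 + 1984)/3290 = 1996*(1/3290) = 998/1645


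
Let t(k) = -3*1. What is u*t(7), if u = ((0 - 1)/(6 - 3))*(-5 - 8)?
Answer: -13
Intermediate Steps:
t(k) = -3
u = 13/3 (u = -1/3*(-13) = 13/3 ≈ 4.3333)
u*t(7) = (13/3)*(-3) = -13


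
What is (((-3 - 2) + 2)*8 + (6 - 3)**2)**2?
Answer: 225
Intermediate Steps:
(((-3 - 2) + 2)*8 + (6 - 3)**2)**2 = ((-5 + 2)*8 + 3**2)**2 = (-3*8 + 9)**2 = (-24 + 9)**2 = (-15)**2 = 225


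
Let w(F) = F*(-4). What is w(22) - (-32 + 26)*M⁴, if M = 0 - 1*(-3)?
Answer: 398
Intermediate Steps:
M = 3 (M = 0 + 3 = 3)
w(F) = -4*F
w(22) - (-32 + 26)*M⁴ = -4*22 - (-32 + 26)*3⁴ = -88 - (-6)*81 = -88 - 1*(-486) = -88 + 486 = 398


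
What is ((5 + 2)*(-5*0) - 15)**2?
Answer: 225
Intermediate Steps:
((5 + 2)*(-5*0) - 15)**2 = (7*0 - 15)**2 = (0 - 15)**2 = (-15)**2 = 225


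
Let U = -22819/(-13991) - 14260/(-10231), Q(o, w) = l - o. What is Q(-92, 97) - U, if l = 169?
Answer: 36927068532/143141921 ≈ 257.98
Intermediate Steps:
Q(o, w) = 169 - o
U = 432972849/143141921 (U = -22819*(-1/13991) - 14260*(-1/10231) = 22819/13991 + 14260/10231 = 432972849/143141921 ≈ 3.0248)
Q(-92, 97) - U = (169 - 1*(-92)) - 1*432972849/143141921 = (169 + 92) - 432972849/143141921 = 261 - 432972849/143141921 = 36927068532/143141921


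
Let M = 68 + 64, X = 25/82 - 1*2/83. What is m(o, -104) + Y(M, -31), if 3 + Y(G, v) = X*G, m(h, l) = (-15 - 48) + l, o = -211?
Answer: -452384/3403 ≈ -132.94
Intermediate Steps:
X = 1911/6806 (X = 25*(1/82) - 2*1/83 = 25/82 - 2/83 = 1911/6806 ≈ 0.28078)
m(h, l) = -63 + l
M = 132
Y(G, v) = -3 + 1911*G/6806
m(o, -104) + Y(M, -31) = (-63 - 104) + (-3 + (1911/6806)*132) = -167 + (-3 + 126126/3403) = -167 + 115917/3403 = -452384/3403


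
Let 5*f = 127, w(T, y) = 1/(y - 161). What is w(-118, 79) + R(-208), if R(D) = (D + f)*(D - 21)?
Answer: 17144309/410 ≈ 41815.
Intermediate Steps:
w(T, y) = 1/(-161 + y)
f = 127/5 (f = (⅕)*127 = 127/5 ≈ 25.400)
R(D) = (-21 + D)*(127/5 + D) (R(D) = (D + 127/5)*(D - 21) = (127/5 + D)*(-21 + D) = (-21 + D)*(127/5 + D))
w(-118, 79) + R(-208) = 1/(-161 + 79) + (-2667/5 + (-208)² + (22/5)*(-208)) = 1/(-82) + (-2667/5 + 43264 - 4576/5) = -1/82 + 209077/5 = 17144309/410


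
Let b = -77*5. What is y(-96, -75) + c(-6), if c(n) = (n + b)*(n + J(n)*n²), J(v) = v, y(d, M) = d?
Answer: 86706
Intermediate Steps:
b = -385
c(n) = (-385 + n)*(n + n³) (c(n) = (n - 385)*(n + n*n²) = (-385 + n)*(n + n³))
y(-96, -75) + c(-6) = -96 - 6*(-385 - 6 + (-6)³ - 385*(-6)²) = -96 - 6*(-385 - 6 - 216 - 385*36) = -96 - 6*(-385 - 6 - 216 - 13860) = -96 - 6*(-14467) = -96 + 86802 = 86706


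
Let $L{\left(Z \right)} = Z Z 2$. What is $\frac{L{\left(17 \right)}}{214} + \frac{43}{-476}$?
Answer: $\frac{132963}{50932} \approx 2.6106$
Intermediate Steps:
$L{\left(Z \right)} = 2 Z^{2}$ ($L{\left(Z \right)} = Z^{2} \cdot 2 = 2 Z^{2}$)
$\frac{L{\left(17 \right)}}{214} + \frac{43}{-476} = \frac{2 \cdot 17^{2}}{214} + \frac{43}{-476} = 2 \cdot 289 \cdot \frac{1}{214} + 43 \left(- \frac{1}{476}\right) = 578 \cdot \frac{1}{214} - \frac{43}{476} = \frac{289}{107} - \frac{43}{476} = \frac{132963}{50932}$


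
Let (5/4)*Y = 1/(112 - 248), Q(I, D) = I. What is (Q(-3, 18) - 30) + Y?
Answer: -5611/170 ≈ -33.006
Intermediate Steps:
Y = -1/170 (Y = 4/(5*(112 - 248)) = (⅘)/(-136) = (⅘)*(-1/136) = -1/170 ≈ -0.0058824)
(Q(-3, 18) - 30) + Y = (-3 - 30) - 1/170 = -33 - 1/170 = -5611/170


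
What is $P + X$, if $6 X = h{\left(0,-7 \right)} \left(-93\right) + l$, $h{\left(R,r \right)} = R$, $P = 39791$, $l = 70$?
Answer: $\frac{119408}{3} \approx 39803.0$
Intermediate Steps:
$X = \frac{35}{3}$ ($X = \frac{0 \left(-93\right) + 70}{6} = \frac{0 + 70}{6} = \frac{1}{6} \cdot 70 = \frac{35}{3} \approx 11.667$)
$P + X = 39791 + \frac{35}{3} = \frac{119408}{3}$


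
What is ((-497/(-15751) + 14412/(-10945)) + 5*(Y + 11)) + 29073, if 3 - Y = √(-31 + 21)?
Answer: 5023877032638/172394695 - 5*I*√10 ≈ 29142.0 - 15.811*I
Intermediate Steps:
Y = 3 - I*√10 (Y = 3 - √(-31 + 21) = 3 - √(-10) = 3 - I*√10 ≈ 3.0 - 3.1623*I)
((-497/(-15751) + 14412/(-10945)) + 5*(Y + 11)) + 29073 = ((-497/(-15751) + 14412/(-10945)) + 5*((3 - I*√10) + 11)) + 29073 = ((-497*(-1/15751) + 14412*(-1/10945)) + 5*(14 - I*√10)) + 29073 = ((497/15751 - 14412/10945) + (70 - 5*I*√10)) + 29073 = (-221563747/172394695 + (70 - 5*I*√10)) + 29073 = (11846064903/172394695 - 5*I*√10) + 29073 = 5023877032638/172394695 - 5*I*√10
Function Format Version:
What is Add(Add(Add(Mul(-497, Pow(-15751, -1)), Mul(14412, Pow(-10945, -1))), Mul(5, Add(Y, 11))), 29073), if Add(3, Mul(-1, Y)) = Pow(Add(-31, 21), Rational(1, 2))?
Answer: Add(Rational(5023877032638, 172394695), Mul(-5, I, Pow(10, Rational(1, 2)))) ≈ Add(29142., Mul(-15.811, I))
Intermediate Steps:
Y = Add(3, Mul(-1, I, Pow(10, Rational(1, 2)))) (Y = Add(3, Mul(-1, Pow(Add(-31, 21), Rational(1, 2)))) = Add(3, Mul(-1, Pow(-10, Rational(1, 2)))) = Add(3, Mul(-1, Mul(I, Pow(10, Rational(1, 2))))) = Add(3, Mul(-1, I, Pow(10, Rational(1, 2)))) ≈ Add(3.0000, Mul(-3.1623, I)))
Add(Add(Add(Mul(-497, Pow(-15751, -1)), Mul(14412, Pow(-10945, -1))), Mul(5, Add(Y, 11))), 29073) = Add(Add(Add(Mul(-497, Pow(-15751, -1)), Mul(14412, Pow(-10945, -1))), Mul(5, Add(Add(3, Mul(-1, I, Pow(10, Rational(1, 2)))), 11))), 29073) = Add(Add(Add(Mul(-497, Rational(-1, 15751)), Mul(14412, Rational(-1, 10945))), Mul(5, Add(14, Mul(-1, I, Pow(10, Rational(1, 2)))))), 29073) = Add(Add(Add(Rational(497, 15751), Rational(-14412, 10945)), Add(70, Mul(-5, I, Pow(10, Rational(1, 2))))), 29073) = Add(Add(Rational(-221563747, 172394695), Add(70, Mul(-5, I, Pow(10, Rational(1, 2))))), 29073) = Add(Add(Rational(11846064903, 172394695), Mul(-5, I, Pow(10, Rational(1, 2)))), 29073) = Add(Rational(5023877032638, 172394695), Mul(-5, I, Pow(10, Rational(1, 2))))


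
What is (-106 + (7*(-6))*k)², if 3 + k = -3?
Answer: 21316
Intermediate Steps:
k = -6 (k = -3 - 3 = -6)
(-106 + (7*(-6))*k)² = (-106 + (7*(-6))*(-6))² = (-106 - 42*(-6))² = (-106 + 252)² = 146² = 21316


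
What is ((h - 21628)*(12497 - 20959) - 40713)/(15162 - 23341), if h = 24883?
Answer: 27584523/8179 ≈ 3372.6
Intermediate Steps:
((h - 21628)*(12497 - 20959) - 40713)/(15162 - 23341) = ((24883 - 21628)*(12497 - 20959) - 40713)/(15162 - 23341) = (3255*(-8462) - 40713)/(-8179) = (-27543810 - 40713)*(-1/8179) = -27584523*(-1/8179) = 27584523/8179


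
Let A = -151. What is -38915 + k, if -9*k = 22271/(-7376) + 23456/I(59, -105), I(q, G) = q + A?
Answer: -59372902183/1526832 ≈ -38886.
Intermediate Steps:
I(q, G) = -151 + q (I(q, G) = q - 151 = -151 + q)
k = 43765097/1526832 (k = -(22271/(-7376) + 23456/(-151 + 59))/9 = -(22271*(-1/7376) + 23456/(-92))/9 = -(-22271/7376 + 23456*(-1/92))/9 = -(-22271/7376 - 5864/23)/9 = -⅑*(-43765097/169648) = 43765097/1526832 ≈ 28.664)
-38915 + k = -38915 + 43765097/1526832 = -59372902183/1526832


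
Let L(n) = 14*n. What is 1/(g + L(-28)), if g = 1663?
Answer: 1/1271 ≈ 0.00078678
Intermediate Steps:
1/(g + L(-28)) = 1/(1663 + 14*(-28)) = 1/(1663 - 392) = 1/1271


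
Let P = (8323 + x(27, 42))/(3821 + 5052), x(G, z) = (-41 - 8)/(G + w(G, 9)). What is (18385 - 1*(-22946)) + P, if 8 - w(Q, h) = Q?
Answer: 2933906239/70984 ≈ 41332.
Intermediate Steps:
w(Q, h) = 8 - Q
x(G, z) = -49/8 (x(G, z) = (-41 - 8)/(G + (8 - G)) = -49/8)
P = 66535/70984 (P = (8323 - 49/8)/(3821 + 5052) = (66535/8)/8873 = (66535/8)*(1/8873) = 66535/70984 ≈ 0.93732)
(18385 - 1*(-22946)) + P = (18385 - 1*(-22946)) + 66535/70984 = (18385 + 22946) + 66535/70984 = 41331 + 66535/70984 = 2933906239/70984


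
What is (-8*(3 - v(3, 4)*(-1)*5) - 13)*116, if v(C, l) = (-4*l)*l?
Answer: 292668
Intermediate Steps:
v(C, l) = -4*l²
(-8*(3 - v(3, 4)*(-1)*5) - 13)*116 = (-8*(3 - -4*4²*(-1)*5) - 13)*116 = (-8*(3 - -4*16*(-1)*5) - 13)*116 = (-8*(3 - (-64*(-1))*5) - 13)*116 = (-8*(3 - 64*5) - 13)*116 = (-8*(3 - 1*320) - 13)*116 = (-8*(3 - 320) - 13)*116 = (-8*(-317) - 13)*116 = (2536 - 13)*116 = 2523*116 = 292668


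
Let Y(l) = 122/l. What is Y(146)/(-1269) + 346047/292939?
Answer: 32038886660/27136990143 ≈ 1.1806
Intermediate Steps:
Y(146)/(-1269) + 346047/292939 = (122/146)/(-1269) + 346047/292939 = (122*(1/146))*(-1/1269) + 346047*(1/292939) = (61/73)*(-1/1269) + 346047/292939 = -61/92637 + 346047/292939 = 32038886660/27136990143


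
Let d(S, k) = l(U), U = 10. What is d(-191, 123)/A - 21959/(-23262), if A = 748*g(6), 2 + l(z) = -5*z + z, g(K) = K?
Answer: 8131249/8699988 ≈ 0.93463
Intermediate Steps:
l(z) = -2 - 4*z (l(z) = -2 + (-5*z + z) = -2 - 4*z)
d(S, k) = -42 (d(S, k) = -2 - 4*10 = -2 - 40 = -42)
A = 4488 (A = 748*6 = 4488)
d(-191, 123)/A - 21959/(-23262) = -42/4488 - 21959/(-23262) = -42*1/4488 - 21959*(-1/23262) = -7/748 + 21959/23262 = 8131249/8699988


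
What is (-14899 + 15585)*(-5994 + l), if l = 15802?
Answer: 6728288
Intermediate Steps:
(-14899 + 15585)*(-5994 + l) = (-14899 + 15585)*(-5994 + 15802) = 686*9808 = 6728288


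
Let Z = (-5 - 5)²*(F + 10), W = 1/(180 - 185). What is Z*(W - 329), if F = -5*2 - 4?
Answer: 131680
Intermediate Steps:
W = -⅕ (W = 1/(-5) = -⅕ ≈ -0.20000)
F = -14 (F = -10 - 4 = -14)
Z = -400 (Z = (-5 - 5)²*(-14 + 10) = (-10)²*(-4) = 100*(-4) = -400)
Z*(W - 329) = -400*(-⅕ - 329) = -400*(-1646/5) = 131680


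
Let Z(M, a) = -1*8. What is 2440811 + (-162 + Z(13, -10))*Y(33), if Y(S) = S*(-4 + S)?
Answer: 2278121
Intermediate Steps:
Z(M, a) = -8
2440811 + (-162 + Z(13, -10))*Y(33) = 2440811 + (-162 - 8)*(33*(-4 + 33)) = 2440811 - 5610*29 = 2440811 - 170*957 = 2440811 - 162690 = 2278121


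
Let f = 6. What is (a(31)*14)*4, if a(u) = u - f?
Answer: 1400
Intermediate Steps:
a(u) = -6 + u (a(u) = u - 1*6 = u - 6 = -6 + u)
(a(31)*14)*4 = ((-6 + 31)*14)*4 = (25*14)*4 = 350*4 = 1400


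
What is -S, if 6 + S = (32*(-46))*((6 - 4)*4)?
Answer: 11782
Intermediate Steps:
S = -11782 (S = -6 + (32*(-46))*((6 - 4)*4) = -6 - 2944*4 = -6 - 1472*8 = -6 - 11776 = -11782)
-S = -1*(-11782) = 11782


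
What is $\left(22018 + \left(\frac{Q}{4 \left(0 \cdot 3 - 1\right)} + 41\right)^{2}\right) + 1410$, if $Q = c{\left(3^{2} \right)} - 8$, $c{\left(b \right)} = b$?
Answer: $\frac{401417}{16} \approx 25089.0$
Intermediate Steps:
$Q = 1$ ($Q = 3^{2} - 8 = 9 - 8 = 1$)
$\left(22018 + \left(\frac{Q}{4 \left(0 \cdot 3 - 1\right)} + 41\right)^{2}\right) + 1410 = \left(22018 + \left(1 \frac{1}{4 \left(0 \cdot 3 - 1\right)} + 41\right)^{2}\right) + 1410 = \left(22018 + \left(1 \frac{1}{4 \left(0 - 1\right)} + 41\right)^{2}\right) + 1410 = \left(22018 + \left(1 \frac{1}{4 \left(-1\right)} + 41\right)^{2}\right) + 1410 = \left(22018 + \left(1 \frac{1}{-4} + 41\right)^{2}\right) + 1410 = \left(22018 + \left(1 \left(- \frac{1}{4}\right) + 41\right)^{2}\right) + 1410 = \left(22018 + \left(- \frac{1}{4} + 41\right)^{2}\right) + 1410 = \left(22018 + \left(\frac{163}{4}\right)^{2}\right) + 1410 = \left(22018 + \frac{26569}{16}\right) + 1410 = \frac{378857}{16} + 1410 = \frac{401417}{16}$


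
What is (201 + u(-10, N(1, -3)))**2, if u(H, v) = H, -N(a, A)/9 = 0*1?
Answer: 36481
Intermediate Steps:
N(a, A) = 0 (N(a, A) = -0 = -9*0 = 0)
(201 + u(-10, N(1, -3)))**2 = (201 - 10)**2 = 191**2 = 36481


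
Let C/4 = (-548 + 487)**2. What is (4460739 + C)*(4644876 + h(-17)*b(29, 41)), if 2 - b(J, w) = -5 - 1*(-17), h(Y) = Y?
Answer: 20789474713658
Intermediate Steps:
b(J, w) = -10 (b(J, w) = 2 - (-5 - 1*(-17)) = 2 - (-5 + 17) = 2 - 1*12 = 2 - 12 = -10)
C = 14884 (C = 4*(-548 + 487)**2 = 4*(-61)**2 = 4*3721 = 14884)
(4460739 + C)*(4644876 + h(-17)*b(29, 41)) = (4460739 + 14884)*(4644876 - 17*(-10)) = 4475623*(4644876 + 170) = 4475623*4645046 = 20789474713658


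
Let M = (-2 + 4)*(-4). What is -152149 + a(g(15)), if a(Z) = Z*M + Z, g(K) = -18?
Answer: -152023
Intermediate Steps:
M = -8 (M = 2*(-4) = -8)
a(Z) = -7*Z (a(Z) = Z*(-8) + Z = -8*Z + Z = -7*Z)
-152149 + a(g(15)) = -152149 - 7*(-18) = -152149 + 126 = -152023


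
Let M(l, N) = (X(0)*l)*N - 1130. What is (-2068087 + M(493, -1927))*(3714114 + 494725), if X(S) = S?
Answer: -8709001209063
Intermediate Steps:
M(l, N) = -1130 (M(l, N) = (0*l)*N - 1130 = 0*N - 1130 = 0 - 1130 = -1130)
(-2068087 + M(493, -1927))*(3714114 + 494725) = (-2068087 - 1130)*(3714114 + 494725) = -2069217*4208839 = -8709001209063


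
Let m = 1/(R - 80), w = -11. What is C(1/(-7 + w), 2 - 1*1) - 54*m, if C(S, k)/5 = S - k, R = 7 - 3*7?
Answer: -3979/846 ≈ -4.7033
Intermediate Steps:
R = -14 (R = 7 - 21 = -14)
C(S, k) = -5*k + 5*S (C(S, k) = 5*(S - k) = -5*k + 5*S)
m = -1/94 (m = 1/(-14 - 80) = 1/(-94) = -1/94 ≈ -0.010638)
C(1/(-7 + w), 2 - 1*1) - 54*m = (-5*(2 - 1*1) + 5/(-7 - 11)) - 54*(-1/94) = (-5*(2 - 1) + 5/(-18)) + 27/47 = (-5*1 + 5*(-1/18)) + 27/47 = (-5 - 5/18) + 27/47 = -95/18 + 27/47 = -3979/846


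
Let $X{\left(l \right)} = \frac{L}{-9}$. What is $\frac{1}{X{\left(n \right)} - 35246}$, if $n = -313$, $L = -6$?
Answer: $- \frac{3}{105736} \approx -2.8373 \cdot 10^{-5}$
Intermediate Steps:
$X{\left(l \right)} = \frac{2}{3}$ ($X{\left(l \right)} = - \frac{6}{-9} = \left(-6\right) \left(- \frac{1}{9}\right) = \frac{2}{3}$)
$\frac{1}{X{\left(n \right)} - 35246} = \frac{1}{\frac{2}{3} - 35246} = \frac{1}{- \frac{105736}{3}} = - \frac{3}{105736}$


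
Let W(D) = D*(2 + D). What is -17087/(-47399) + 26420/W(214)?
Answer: 510527767/547742844 ≈ 0.93206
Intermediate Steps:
-17087/(-47399) + 26420/W(214) = -17087/(-47399) + 26420/((214*(2 + 214))) = -17087*(-1/47399) + 26420/((214*216)) = 17087/47399 + 26420/46224 = 17087/47399 + 26420*(1/46224) = 17087/47399 + 6605/11556 = 510527767/547742844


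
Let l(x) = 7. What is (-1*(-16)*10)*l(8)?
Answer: 1120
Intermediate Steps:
(-1*(-16)*10)*l(8) = (-1*(-16)*10)*7 = (16*10)*7 = 160*7 = 1120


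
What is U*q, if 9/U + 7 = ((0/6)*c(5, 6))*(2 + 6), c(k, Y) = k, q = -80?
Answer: 720/7 ≈ 102.86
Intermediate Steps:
U = -9/7 (U = 9/(-7 + ((0/6)*5)*(2 + 6)) = 9/(-7 + ((0*(1/6))*5)*8) = 9/(-7 + (0*5)*8) = 9/(-7 + 0*8) = 9/(-7 + 0) = 9/(-7) = 9*(-1/7) = -9/7 ≈ -1.2857)
U*q = -9/7*(-80) = 720/7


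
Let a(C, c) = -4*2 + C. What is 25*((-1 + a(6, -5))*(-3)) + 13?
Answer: 238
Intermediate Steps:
a(C, c) = -8 + C
25*((-1 + a(6, -5))*(-3)) + 13 = 25*((-1 + (-8 + 6))*(-3)) + 13 = 25*((-1 - 2)*(-3)) + 13 = 25*(-3*(-3)) + 13 = 25*9 + 13 = 225 + 13 = 238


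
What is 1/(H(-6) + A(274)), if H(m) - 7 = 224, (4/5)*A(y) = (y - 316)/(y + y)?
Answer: 1096/253071 ≈ 0.0043308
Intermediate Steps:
A(y) = 5*(-316 + y)/(8*y) (A(y) = 5*((y - 316)/(y + y))/4 = 5*((-316 + y)/((2*y)))/4 = 5*((-316 + y)*(1/(2*y)))/4 = 5*((-316 + y)/(2*y))/4 = 5*(-316 + y)/(8*y))
H(m) = 231 (H(m) = 7 + 224 = 231)
1/(H(-6) + A(274)) = 1/(231 + (5/8)*(-316 + 274)/274) = 1/(231 + (5/8)*(1/274)*(-42)) = 1/(231 - 105/1096) = 1/(253071/1096) = 1096/253071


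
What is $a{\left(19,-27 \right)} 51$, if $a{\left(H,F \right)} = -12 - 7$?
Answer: $-969$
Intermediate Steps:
$a{\left(H,F \right)} = -19$
$a{\left(19,-27 \right)} 51 = \left(-19\right) 51 = -969$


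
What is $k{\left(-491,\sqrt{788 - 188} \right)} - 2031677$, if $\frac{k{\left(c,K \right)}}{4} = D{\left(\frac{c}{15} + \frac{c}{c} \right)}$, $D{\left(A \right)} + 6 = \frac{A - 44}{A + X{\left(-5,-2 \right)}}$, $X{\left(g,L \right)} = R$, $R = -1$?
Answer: $- \frac{997560647}{491} \approx -2.0317 \cdot 10^{6}$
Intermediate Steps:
$X{\left(g,L \right)} = -1$
$D{\left(A \right)} = -6 + \frac{-44 + A}{-1 + A}$ ($D{\left(A \right)} = -6 + \frac{A - 44}{A - 1} = -6 + \frac{-44 + A}{-1 + A}$)
$k{\left(c,K \right)} = \frac{60 \left(-43 - \frac{c}{3}\right)}{c}$ ($k{\left(c,K \right)} = 4 \frac{-38 - 5 \left(\frac{c}{15} + \frac{c}{c}\right)}{-1 + \left(\frac{c}{15} + \frac{c}{c}\right)} = 4 \frac{-38 - 5 \left(c \frac{1}{15} + 1\right)}{-1 + \left(c \frac{1}{15} + 1\right)} = 4 \frac{-38 - 5 \left(\frac{c}{15} + 1\right)}{-1 + \left(\frac{c}{15} + 1\right)} = 4 \frac{-38 - 5 \left(1 + \frac{c}{15}\right)}{-1 + \left(1 + \frac{c}{15}\right)} = 4 \frac{-38 - \left(5 + \frac{c}{3}\right)}{\frac{1}{15} c} = 4 \frac{15}{c} \left(-43 - \frac{c}{3}\right) = 4 \frac{15 \left(-43 - \frac{c}{3}\right)}{c} = \frac{60 \left(-43 - \frac{c}{3}\right)}{c}$)
$k{\left(-491,\sqrt{788 - 188} \right)} - 2031677 = \left(-20 - \frac{2580}{-491}\right) - 2031677 = \left(-20 - - \frac{2580}{491}\right) - 2031677 = \left(-20 + \frac{2580}{491}\right) - 2031677 = - \frac{7240}{491} - 2031677 = - \frac{997560647}{491}$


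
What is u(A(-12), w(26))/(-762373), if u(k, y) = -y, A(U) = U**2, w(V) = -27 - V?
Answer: -53/762373 ≈ -6.9520e-5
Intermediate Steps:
u(A(-12), w(26))/(-762373) = -(-27 - 1*26)/(-762373) = -(-27 - 26)*(-1/762373) = -1*(-53)*(-1/762373) = 53*(-1/762373) = -53/762373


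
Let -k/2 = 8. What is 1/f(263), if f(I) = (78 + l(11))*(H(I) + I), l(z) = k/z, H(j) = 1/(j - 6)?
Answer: 2827/56912464 ≈ 4.9673e-5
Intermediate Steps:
H(j) = 1/(-6 + j)
k = -16 (k = -2*8 = -16)
l(z) = -16/z
f(I) = 842*I/11 + 842/(11*(-6 + I)) (f(I) = (78 - 16/11)*(1/(-6 + I) + I) = (78 - 16*1/11)*(I + 1/(-6 + I)) = (78 - 16/11)*(I + 1/(-6 + I)) = 842*(I + 1/(-6 + I))/11 = 842*I/11 + 842/(11*(-6 + I)))
1/f(263) = 1/(842*(1 + 263² - 6*263)/(11*(-6 + 263))) = 1/((842/11)*(1 + 69169 - 1578)/257) = 1/((842/11)*(1/257)*67592) = 1/(56912464/2827) = 2827/56912464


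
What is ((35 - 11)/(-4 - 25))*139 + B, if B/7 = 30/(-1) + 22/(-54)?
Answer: -256735/783 ≈ -327.89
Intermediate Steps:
B = -5747/27 (B = 7*(30/(-1) + 22/(-54)) = 7*(30*(-1) + 22*(-1/54)) = 7*(-30 - 11/27) = 7*(-821/27) = -5747/27 ≈ -212.85)
((35 - 11)/(-4 - 25))*139 + B = ((35 - 11)/(-4 - 25))*139 - 5747/27 = (24/(-29))*139 - 5747/27 = (24*(-1/29))*139 - 5747/27 = -24/29*139 - 5747/27 = -3336/29 - 5747/27 = -256735/783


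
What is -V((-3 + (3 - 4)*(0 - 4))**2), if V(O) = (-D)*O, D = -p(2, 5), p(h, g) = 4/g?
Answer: -4/5 ≈ -0.80000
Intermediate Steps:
D = -4/5 ≈ -0.80000
V(O) = 4*O/5 (V(O) = (-1*(-4/5))*O = 4*O/5)
-V((-3 + (3 - 4)*(0 - 4))**2) = -4*(-3 + (3 - 4)*(0 - 4))**2/5 = -4*(-3 - 1*(-4))**2/5 = -4*(-3 + 4)**2/5 = -4*1**2/5 = -4/5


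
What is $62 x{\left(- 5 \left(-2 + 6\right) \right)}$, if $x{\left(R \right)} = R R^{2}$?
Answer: $-496000$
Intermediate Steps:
$x{\left(R \right)} = R^{3}$
$62 x{\left(- 5 \left(-2 + 6\right) \right)} = 62 \left(- 5 \left(-2 + 6\right)\right)^{3} = 62 \left(\left(-5\right) 4\right)^{3} = 62 \left(-20\right)^{3} = 62 \left(-8000\right) = -496000$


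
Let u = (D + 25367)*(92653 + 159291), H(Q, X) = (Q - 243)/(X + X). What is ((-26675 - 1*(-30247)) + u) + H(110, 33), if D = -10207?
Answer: 252085324259/66 ≈ 3.8195e+9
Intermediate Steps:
H(Q, X) = (-243 + Q)/(2*X) (H(Q, X) = (-243 + Q)/((2*X)) = (-243 + Q)*(1/(2*X)) = (-243 + Q)/(2*X))
u = 3819471040 (u = (-10207 + 25367)*(92653 + 159291) = 15160*251944 = 3819471040)
((-26675 - 1*(-30247)) + u) + H(110, 33) = ((-26675 - 1*(-30247)) + 3819471040) + (½)*(-243 + 110)/33 = ((-26675 + 30247) + 3819471040) + (½)*(1/33)*(-133) = (3572 + 3819471040) - 133/66 = 3819474612 - 133/66 = 252085324259/66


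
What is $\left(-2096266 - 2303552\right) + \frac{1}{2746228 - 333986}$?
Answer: $- \frac{10613425771955}{2412242} \approx -4.3998 \cdot 10^{6}$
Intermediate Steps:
$\left(-2096266 - 2303552\right) + \frac{1}{2746228 - 333986} = -4399818 + \frac{1}{2412242} = - \frac{10613425771955}{2412242}$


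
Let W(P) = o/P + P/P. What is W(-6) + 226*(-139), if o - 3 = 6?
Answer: -62829/2 ≈ -31415.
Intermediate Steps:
o = 9 (o = 3 + 6 = 9)
W(P) = 1 + 9/P (W(P) = 9/P + P/P = 9/P + 1 = 1 + 9/P)
W(-6) + 226*(-139) = (9 - 6)/(-6) + 226*(-139) = -1/6*3 - 31414 = -1/2 - 31414 = -62829/2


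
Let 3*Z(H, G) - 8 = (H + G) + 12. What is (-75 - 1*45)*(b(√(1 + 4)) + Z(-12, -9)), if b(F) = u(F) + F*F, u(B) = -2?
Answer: -320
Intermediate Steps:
Z(H, G) = 20/3 + G/3 + H/3 (Z(H, G) = 8/3 + ((H + G) + 12)/3 = 8/3 + ((G + H) + 12)/3 = 8/3 + (12 + G + H)/3 = 8/3 + (4 + G/3 + H/3) = 20/3 + G/3 + H/3)
b(F) = -2 + F² (b(F) = -2 + F*F = -2 + F²)
(-75 - 1*45)*(b(√(1 + 4)) + Z(-12, -9)) = (-75 - 1*45)*((-2 + (√(1 + 4))²) + (20/3 + (⅓)*(-9) + (⅓)*(-12))) = (-75 - 45)*((-2 + (√5)²) + (20/3 - 3 - 4)) = -120*((-2 + 5) - ⅓) = -120*(3 - ⅓) = -120*8/3 = -320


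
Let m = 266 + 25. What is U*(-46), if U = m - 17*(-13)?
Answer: -23552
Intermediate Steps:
m = 291
U = 512 (U = 291 - 17*(-13) = 291 - 1*(-221) = 291 + 221 = 512)
U*(-46) = 512*(-46) = -23552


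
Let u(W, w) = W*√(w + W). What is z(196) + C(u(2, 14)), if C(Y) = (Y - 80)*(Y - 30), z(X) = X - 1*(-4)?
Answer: 1784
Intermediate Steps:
u(W, w) = W*√(W + w)
z(X) = 4 + X (z(X) = X + 4 = 4 + X)
C(Y) = (-80 + Y)*(-30 + Y)
z(196) + C(u(2, 14)) = (4 + 196) + (2400 + (2*√(2 + 14))² - 220*√(2 + 14)) = 200 + (2400 + (2*√16)² - 220*√16) = 200 + (2400 + (2*4)² - 220*4) = 200 + (2400 + 8² - 110*8) = 200 + (2400 + 64 - 880) = 200 + 1584 = 1784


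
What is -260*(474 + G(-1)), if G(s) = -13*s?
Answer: -126620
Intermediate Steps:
-260*(474 + G(-1)) = -260*(474 - 13*(-1)) = -260*(474 + 13) = -260*487 = -126620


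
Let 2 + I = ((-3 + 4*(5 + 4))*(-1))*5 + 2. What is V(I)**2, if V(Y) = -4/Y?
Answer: 16/27225 ≈ 0.00058770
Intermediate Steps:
I = -165 (I = -2 + (((-3 + 4*(5 + 4))*(-1))*5 + 2) = -2 + (((-3 + 4*9)*(-1))*5 + 2) = -2 + (((-3 + 36)*(-1))*5 + 2) = -2 + ((33*(-1))*5 + 2) = -2 + (-33*5 + 2) = -2 + (-165 + 2) = -2 - 163 = -165)
V(I)**2 = (-4/(-165))**2 = (-4*(-1/165))**2 = (4/165)**2 = 16/27225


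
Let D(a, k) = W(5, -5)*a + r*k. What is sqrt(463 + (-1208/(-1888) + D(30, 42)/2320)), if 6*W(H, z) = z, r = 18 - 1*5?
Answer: 7*sqrt(11085492005)/34220 ≈ 21.538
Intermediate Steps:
r = 13 (r = 18 - 5 = 13)
W(H, z) = z/6
D(a, k) = 13*k - 5*a/6 (D(a, k) = ((1/6)*(-5))*a + 13*k = -5*a/6 + 13*k = 13*k - 5*a/6)
sqrt(463 + (-1208/(-1888) + D(30, 42)/2320)) = sqrt(463 + (-1208/(-1888) + (13*42 - 5/6*30)/2320)) = sqrt(463 + (-1208*(-1/1888) + (546 - 25)*(1/2320))) = sqrt(463 + (151/236 + 521*(1/2320))) = sqrt(463 + (151/236 + 521/2320)) = sqrt(463 + 118319/136880) = sqrt(63493759/136880) = 7*sqrt(11085492005)/34220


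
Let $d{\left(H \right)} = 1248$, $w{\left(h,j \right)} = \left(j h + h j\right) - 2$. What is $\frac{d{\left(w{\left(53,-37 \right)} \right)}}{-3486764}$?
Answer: $- \frac{312}{871691} \approx -0.00035792$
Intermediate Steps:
$w{\left(h,j \right)} = -2 + 2 h j$ ($w{\left(h,j \right)} = \left(h j + h j\right) - 2 = 2 h j - 2 = -2 + 2 h j$)
$\frac{d{\left(w{\left(53,-37 \right)} \right)}}{-3486764} = \frac{1248}{-3486764} = 1248 \left(- \frac{1}{3486764}\right) = - \frac{312}{871691}$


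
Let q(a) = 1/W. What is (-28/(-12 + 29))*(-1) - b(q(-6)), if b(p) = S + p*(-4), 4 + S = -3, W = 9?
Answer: 1391/153 ≈ 9.0915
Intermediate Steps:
S = -7 (S = -4 - 3 = -7)
q(a) = 1/9
b(p) = -7 - 4*p (b(p) = -7 + p*(-4) = -7 - 4*p)
(-28/(-12 + 29))*(-1) - b(q(-6)) = (-28/(-12 + 29))*(-1) - (-7 - 4*1/9) = (-28/17)*(-1) - (-7 - 4/9) = ((1/17)*(-28))*(-1) - 1*(-67/9) = -28/17*(-1) + 67/9 = 28/17 + 67/9 = 1391/153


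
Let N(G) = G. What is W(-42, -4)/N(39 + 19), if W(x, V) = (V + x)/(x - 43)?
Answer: 23/2465 ≈ 0.0093306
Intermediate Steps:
W(x, V) = (V + x)/(-43 + x)
W(-42, -4)/N(39 + 19) = ((-4 - 42)/(-43 - 42))/(39 + 19) = (-46/(-85))/58 = -1/85*(-46)*(1/58) = (46/85)*(1/58) = 23/2465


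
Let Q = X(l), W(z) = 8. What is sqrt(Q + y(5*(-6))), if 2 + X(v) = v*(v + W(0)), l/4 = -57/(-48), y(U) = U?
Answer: sqrt(457)/4 ≈ 5.3444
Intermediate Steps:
l = 19/4 (l = 4*(-57/(-48)) = 4*(-57*(-1/48)) = 4*(19/16) = 19/4 ≈ 4.7500)
X(v) = -2 + v*(8 + v) (X(v) = -2 + v*(v + 8) = -2 + v*(8 + v))
Q = 937/16 (Q = -2 + (19/4)**2 + 8*(19/4) = -2 + 361/16 + 38 = 937/16 ≈ 58.563)
sqrt(Q + y(5*(-6))) = sqrt(937/16 + 5*(-6)) = sqrt(937/16 - 30) = sqrt(457/16) = sqrt(457)/4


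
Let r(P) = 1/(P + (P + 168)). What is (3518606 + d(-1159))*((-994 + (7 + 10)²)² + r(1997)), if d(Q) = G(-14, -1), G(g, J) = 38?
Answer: 3639365246721422/2081 ≈ 1.7489e+12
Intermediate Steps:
d(Q) = 38
r(P) = 1/(168 + 2*P) (r(P) = 1/(P + (168 + P)) = 1/(168 + 2*P))
(3518606 + d(-1159))*((-994 + (7 + 10)²)² + r(1997)) = (3518606 + 38)*((-994 + (7 + 10)²)² + 1/(2*(84 + 1997))) = 3518644*((-994 + 17²)² + (½)/2081) = 3518644*((-994 + 289)² + (½)*(1/2081)) = 3518644*((-705)² + 1/4162) = 3518644*(497025 + 1/4162) = 3518644*(2068618051/4162) = 3639365246721422/2081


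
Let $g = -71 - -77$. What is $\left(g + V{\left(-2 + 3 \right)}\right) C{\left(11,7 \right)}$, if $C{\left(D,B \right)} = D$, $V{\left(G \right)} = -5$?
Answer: $11$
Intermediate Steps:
$g = 6$ ($g = -71 + 77 = 6$)
$\left(g + V{\left(-2 + 3 \right)}\right) C{\left(11,7 \right)} = \left(6 - 5\right) 11 = 1 \cdot 11 = 11$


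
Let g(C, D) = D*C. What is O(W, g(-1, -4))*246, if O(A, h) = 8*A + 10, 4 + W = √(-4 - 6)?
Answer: -5412 + 1968*I*√10 ≈ -5412.0 + 6223.4*I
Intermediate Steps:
g(C, D) = C*D
W = -4 + I*√10 (W = -4 + √(-4 - 6) = -4 + √(-10) = -4 + I*√10 ≈ -4.0 + 3.1623*I)
O(A, h) = 10 + 8*A
O(W, g(-1, -4))*246 = (10 + 8*(-4 + I*√10))*246 = (10 + (-32 + 8*I*√10))*246 = (-22 + 8*I*√10)*246 = -5412 + 1968*I*√10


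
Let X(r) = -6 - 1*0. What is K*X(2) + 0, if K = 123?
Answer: -738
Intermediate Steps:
X(r) = -6 (X(r) = -6 + 0 = -6)
K*X(2) + 0 = 123*(-6) + 0 = -738 + 0 = -738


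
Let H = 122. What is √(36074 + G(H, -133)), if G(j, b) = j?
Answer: 2*√9049 ≈ 190.25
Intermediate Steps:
√(36074 + G(H, -133)) = √(36074 + 122) = √36196 = 2*√9049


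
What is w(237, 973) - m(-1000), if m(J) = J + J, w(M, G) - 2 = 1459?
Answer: 3461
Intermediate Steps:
w(M, G) = 1461 (w(M, G) = 2 + 1459 = 1461)
m(J) = 2*J
w(237, 973) - m(-1000) = 1461 - 2*(-1000) = 1461 - 1*(-2000) = 1461 + 2000 = 3461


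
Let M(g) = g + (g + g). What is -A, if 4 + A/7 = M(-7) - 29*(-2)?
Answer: -231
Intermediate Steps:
M(g) = 3*g (M(g) = g + 2*g = 3*g)
A = 231 (A = -28 + 7*(3*(-7) - 29*(-2)) = -28 + 7*(-21 + 58) = -28 + 7*37 = -28 + 259 = 231)
-A = -1*231 = -231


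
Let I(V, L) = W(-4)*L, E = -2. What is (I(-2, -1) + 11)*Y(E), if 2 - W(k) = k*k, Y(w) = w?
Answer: -50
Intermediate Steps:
W(k) = 2 - k² (W(k) = 2 - k*k = 2 - k²)
I(V, L) = -14*L (I(V, L) = (2 - 1*(-4)²)*L = (2 - 1*16)*L = (2 - 16)*L = -14*L)
(I(-2, -1) + 11)*Y(E) = (-14*(-1) + 11)*(-2) = (14 + 11)*(-2) = 25*(-2) = -50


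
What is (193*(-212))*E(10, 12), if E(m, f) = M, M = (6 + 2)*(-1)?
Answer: 327328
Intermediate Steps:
M = -8 (M = 8*(-1) = -8)
E(m, f) = -8
(193*(-212))*E(10, 12) = (193*(-212))*(-8) = -40916*(-8) = 327328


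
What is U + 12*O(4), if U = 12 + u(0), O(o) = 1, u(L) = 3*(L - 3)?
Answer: 15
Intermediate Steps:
u(L) = -9 + 3*L (u(L) = 3*(-3 + L) = -9 + 3*L)
U = 3 (U = 12 + (-9 + 3*0) = 12 + (-9 + 0) = 12 - 9 = 3)
U + 12*O(4) = 3 + 12*1 = 3 + 12 = 15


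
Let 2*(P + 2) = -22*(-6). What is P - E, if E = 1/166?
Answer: 10623/166 ≈ 63.994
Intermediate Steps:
P = 64 (P = -2 + (-22*(-6))/2 = -2 + (½)*132 = -2 + 66 = 64)
E = 1/166 ≈ 0.0060241
P - E = 64 - 1*1/166 = 64 - 1/166 = 10623/166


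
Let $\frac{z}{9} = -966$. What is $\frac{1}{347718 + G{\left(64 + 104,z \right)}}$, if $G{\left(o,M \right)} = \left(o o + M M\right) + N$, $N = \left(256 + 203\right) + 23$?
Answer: $\frac{1}{75962060} \approx 1.3164 \cdot 10^{-8}$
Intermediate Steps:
$z = -8694$ ($z = 9 \left(-966\right) = -8694$)
$N = 482$ ($N = 459 + 23 = 482$)
$G{\left(o,M \right)} = 482 + M^{2} + o^{2}$ ($G{\left(o,M \right)} = \left(o o + M M\right) + 482 = \left(o^{2} + M^{2}\right) + 482 = \left(M^{2} + o^{2}\right) + 482 = 482 + M^{2} + o^{2}$)
$\frac{1}{347718 + G{\left(64 + 104,z \right)}} = \frac{1}{347718 + \left(482 + \left(-8694\right)^{2} + \left(64 + 104\right)^{2}\right)} = \frac{1}{347718 + \left(482 + 75585636 + 168^{2}\right)} = \frac{1}{347718 + \left(482 + 75585636 + 28224\right)} = \frac{1}{347718 + 75614342} = \frac{1}{75962060}$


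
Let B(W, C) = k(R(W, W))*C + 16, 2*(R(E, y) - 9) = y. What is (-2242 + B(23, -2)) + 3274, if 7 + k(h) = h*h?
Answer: 443/2 ≈ 221.50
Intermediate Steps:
R(E, y) = 9 + y/2
k(h) = -7 + h² (k(h) = -7 + h*h = -7 + h²)
B(W, C) = 16 + C*(-7 + (9 + W/2)²) (B(W, C) = (-7 + (9 + W/2)²)*C + 16 = C*(-7 + (9 + W/2)²) + 16 = 16 + C*(-7 + (9 + W/2)²))
(-2242 + B(23, -2)) + 3274 = (-2242 + (16 + (¼)*(-2)*(-28 + (18 + 23)²))) + 3274 = (-2242 + (16 + (¼)*(-2)*(-28 + 41²))) + 3274 = (-2242 + (16 + (¼)*(-2)*(-28 + 1681))) + 3274 = (-2242 + (16 + (¼)*(-2)*1653)) + 3274 = (-2242 + (16 - 1653/2)) + 3274 = (-2242 - 1621/2) + 3274 = -6105/2 + 3274 = 443/2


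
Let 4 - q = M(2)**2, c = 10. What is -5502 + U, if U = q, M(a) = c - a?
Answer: -5562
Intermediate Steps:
M(a) = 10 - a
q = -60 (q = 4 - (10 - 1*2)**2 = 4 - (10 - 2)**2 = 4 - 1*8**2 = 4 - 1*64 = 4 - 64 = -60)
U = -60
-5502 + U = -5502 - 60 = -5562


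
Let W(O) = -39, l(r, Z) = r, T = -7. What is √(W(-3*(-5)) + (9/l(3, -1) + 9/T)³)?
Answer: I*√81543/49 ≈ 5.8277*I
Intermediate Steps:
√(W(-3*(-5)) + (9/l(3, -1) + 9/T)³) = √(-39 + (9/3 + 9/(-7))³) = √(-39 + (9*(⅓) + 9*(-⅐))³) = √(-39 + (3 - 9/7)³) = √(-39 + (12/7)³) = √(-39 + 1728/343) = √(-11649/343) = I*√81543/49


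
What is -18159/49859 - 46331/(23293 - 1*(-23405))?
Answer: -3158006311/2328315582 ≈ -1.3563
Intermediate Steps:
-18159/49859 - 46331/(23293 - 1*(-23405)) = -18159*1/49859 - 46331/(23293 + 23405) = -18159/49859 - 46331/46698 = -3158006311/2328315582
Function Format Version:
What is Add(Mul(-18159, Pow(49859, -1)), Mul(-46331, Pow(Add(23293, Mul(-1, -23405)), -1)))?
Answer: Rational(-3158006311, 2328315582) ≈ -1.3563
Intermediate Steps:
Add(Mul(-18159, Pow(49859, -1)), Mul(-46331, Pow(Add(23293, Mul(-1, -23405)), -1))) = Add(Mul(-18159, Rational(1, 49859)), Mul(-46331, Pow(Add(23293, 23405), -1))) = Add(Rational(-18159, 49859), Mul(-46331, Pow(46698, -1))) = Add(Rational(-18159, 49859), Mul(-46331, Rational(1, 46698))) = Add(Rational(-18159, 49859), Rational(-46331, 46698)) = Rational(-3158006311, 2328315582)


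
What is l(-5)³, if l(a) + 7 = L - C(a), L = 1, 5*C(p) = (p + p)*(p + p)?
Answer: -17576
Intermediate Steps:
C(p) = 4*p²/5 (C(p) = ((p + p)*(p + p))/5 = ((2*p)*(2*p))/5 = (4*p²)/5 = 4*p²/5)
l(a) = -6 - 4*a²/5 (l(a) = -7 + (1 - 4*a²/5) = -6 - 4*a²/5)
l(-5)³ = (-6 - ⅘*(-5)²)³ = (-6 - ⅘*25)³ = (-6 - 20)³ = (-26)³ = -17576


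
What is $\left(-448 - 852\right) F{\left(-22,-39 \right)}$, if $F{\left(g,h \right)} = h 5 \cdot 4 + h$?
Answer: $1064700$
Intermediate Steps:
$F{\left(g,h \right)} = 21 h$ ($F{\left(g,h \right)} = 5 h 4 + h = 20 h + h = 21 h$)
$\left(-448 - 852\right) F{\left(-22,-39 \right)} = \left(-448 - 852\right) 21 \left(-39\right) = \left(-1300\right) \left(-819\right) = 1064700$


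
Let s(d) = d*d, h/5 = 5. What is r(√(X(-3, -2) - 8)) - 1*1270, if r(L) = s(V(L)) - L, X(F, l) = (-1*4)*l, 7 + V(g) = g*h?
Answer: -1221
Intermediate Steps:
h = 25 (h = 5*5 = 25)
V(g) = -7 + 25*g (V(g) = -7 + g*25 = -7 + 25*g)
X(F, l) = -4*l
s(d) = d²
r(L) = (-7 + 25*L)² - L
r(√(X(-3, -2) - 8)) - 1*1270 = ((-7 + 25*√(-4*(-2) - 8))² - √(-4*(-2) - 8)) - 1*1270 = ((-7 + 25*√(8 - 8))² - √(8 - 8)) - 1270 = ((-7 + 25*√0)² - √0) - 1270 = ((-7 + 25*0)² - 1*0) - 1270 = ((-7 + 0)² + 0) - 1270 = ((-7)² + 0) - 1270 = (49 + 0) - 1270 = 49 - 1270 = -1221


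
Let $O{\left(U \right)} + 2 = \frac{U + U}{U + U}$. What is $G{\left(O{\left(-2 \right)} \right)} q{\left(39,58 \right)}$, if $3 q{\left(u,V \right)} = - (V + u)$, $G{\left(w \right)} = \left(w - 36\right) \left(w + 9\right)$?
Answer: $\frac{28712}{3} \approx 9570.7$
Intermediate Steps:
$O{\left(U \right)} = -1$ ($O{\left(U \right)} = -2 + \frac{U + U}{U + U} = -2 + \frac{2 U}{2 U} = -2 + 2 U \frac{1}{2 U} = -2 + 1 = -1$)
$G{\left(w \right)} = \left(-36 + w\right) \left(9 + w\right)$
$q{\left(u,V \right)} = - \frac{V}{3} - \frac{u}{3}$ ($q{\left(u,V \right)} = \frac{\left(-1\right) \left(V + u\right)}{3} = \frac{- V - u}{3} = - \frac{V}{3} - \frac{u}{3}$)
$G{\left(O{\left(-2 \right)} \right)} q{\left(39,58 \right)} = \left(-324 + \left(-1\right)^{2} - -27\right) \left(\left(- \frac{1}{3}\right) 58 - 13\right) = \left(-324 + 1 + 27\right) \left(- \frac{58}{3} - 13\right) = \left(-296\right) \left(- \frac{97}{3}\right) = \frac{28712}{3}$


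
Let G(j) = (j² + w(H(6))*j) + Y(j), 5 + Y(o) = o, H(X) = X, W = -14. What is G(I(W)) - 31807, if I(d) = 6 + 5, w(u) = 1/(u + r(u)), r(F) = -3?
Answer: -95029/3 ≈ -31676.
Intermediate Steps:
Y(o) = -5 + o
w(u) = 1/(-3 + u) (w(u) = 1/(u - 3) = 1/(-3 + u))
I(d) = 11
G(j) = -5 + j² + 4*j/3 (G(j) = (j² + j/(-3 + 6)) + (-5 + j) = (j² + j/3) + (-5 + j) = -5 + j² + 4*j/3)
G(I(W)) - 31807 = (-5 + 11² + (4/3)*11) - 31807 = (-5 + 121 + 44/3) - 31807 = 392/3 - 31807 = -95029/3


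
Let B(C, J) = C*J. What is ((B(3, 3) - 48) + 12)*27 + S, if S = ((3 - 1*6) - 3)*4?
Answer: -753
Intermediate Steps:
S = -24 (S = ((3 - 6) - 3)*4 = (-3 - 3)*4 = -6*4 = -24)
((B(3, 3) - 48) + 12)*27 + S = ((3*3 - 48) + 12)*27 - 24 = ((9 - 48) + 12)*27 - 24 = (-39 + 12)*27 - 24 = -27*27 - 24 = -729 - 24 = -753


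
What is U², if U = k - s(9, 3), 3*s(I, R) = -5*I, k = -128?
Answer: 12769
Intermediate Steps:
s(I, R) = -5*I/3 (s(I, R) = (-5*I)/3 = -5*I/3)
U = -113 (U = -128 - (-5)*9/3 = -128 - 1*(-15) = -128 + 15 = -113)
U² = (-113)² = 12769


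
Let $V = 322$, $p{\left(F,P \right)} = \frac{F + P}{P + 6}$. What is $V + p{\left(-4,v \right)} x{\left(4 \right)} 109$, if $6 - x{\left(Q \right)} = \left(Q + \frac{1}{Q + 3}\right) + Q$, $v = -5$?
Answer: $\frac{16969}{7} \approx 2424.1$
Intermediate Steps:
$p{\left(F,P \right)} = \frac{F + P}{6 + P}$
$x{\left(Q \right)} = 6 - \frac{1}{3 + Q} - 2 Q$ ($x{\left(Q \right)} = 6 - \left(\left(Q + \frac{1}{Q + 3}\right) + Q\right) = 6 - \left(\left(Q + \frac{1}{3 + Q}\right) + Q\right) = 6 - \left(\frac{1}{3 + Q} + 2 Q\right) = 6 - \frac{1}{3 + Q} - 2 Q$)
$V + p{\left(-4,v \right)} x{\left(4 \right)} 109 = 322 + \frac{-4 - 5}{6 - 5} \frac{17 - 2 \cdot 4^{2}}{3 + 4} \cdot 109 = 322 + 1^{-1} \left(-9\right) \frac{17 - 32}{7} \cdot 109 = 322 + 1 \left(-9\right) \frac{17 - 32}{7} \cdot 109 = 322 + - 9 \cdot \frac{1}{7} \left(-15\right) 109 = 322 + \left(-9\right) \left(- \frac{15}{7}\right) 109 = 322 + \frac{135}{7} \cdot 109 = 322 + \frac{14715}{7} = \frac{16969}{7}$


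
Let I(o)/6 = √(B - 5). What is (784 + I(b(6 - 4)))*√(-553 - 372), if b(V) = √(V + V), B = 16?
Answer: I*√37*(3920 + 30*√11) ≈ 24450.0*I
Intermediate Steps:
b(V) = √2*√V (b(V) = √(2*V) = √2*√V)
I(o) = 6*√11 (I(o) = 6*√(16 - 5) = 6*√11)
(784 + I(b(6 - 4)))*√(-553 - 372) = (784 + 6*√11)*√(-553 - 372) = (784 + 6*√11)*√(-925) = (784 + 6*√11)*(5*I*√37) = 5*I*√37*(784 + 6*√11)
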